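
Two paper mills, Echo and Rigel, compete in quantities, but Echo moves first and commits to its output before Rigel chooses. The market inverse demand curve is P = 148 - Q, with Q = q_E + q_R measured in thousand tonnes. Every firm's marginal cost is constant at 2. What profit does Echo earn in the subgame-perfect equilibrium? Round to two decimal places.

The follower Rigel best-responds to any q_E: π_R = (148 - Q)q_R - 2q_R.
∂π_R/∂q_R = 146 - q_E - 2q_R = 0 gives the reaction function q_R = (146 - q_E)/2.
Echo substitutes q_R(q_E) into its own profit: π_E = q_E(148 - q_E - (146 - q_E)/2) - 2q_E = (75 - (1/2)q_E)q_E - 2q_E.
Leader FOC: 73 - q_E = 0, so q_E = 73.
Then q_R = (146 - 73)/2 = 73/2.
Price P = 148 - 219/2 = 77/2.
Echo's profit: (77/2 - 2)·73 = 2664.5000.

2664.50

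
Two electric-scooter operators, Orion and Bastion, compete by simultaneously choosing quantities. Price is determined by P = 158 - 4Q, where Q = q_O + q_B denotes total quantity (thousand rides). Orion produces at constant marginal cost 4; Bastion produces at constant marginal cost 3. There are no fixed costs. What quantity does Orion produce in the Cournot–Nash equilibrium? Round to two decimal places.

12.75

Orion's profit: π_O = (158 - 4Q)q_O - (4q_O). Setting ∂π_O/∂q_O = 0: 154 - 8q_O - 4(q_B) = 0.
Bastion's profit: π_B = (158 - 4Q)q_B - (3q_B). Setting ∂π_B/∂q_B = 0: 155 - 8q_B - 4(q_O) = 0.
So q_O = (154 - 4q_B)/8 and q_B = (155 - 4q_O)/8.
Solving the pair: q_O = 51/4, q_B = 13.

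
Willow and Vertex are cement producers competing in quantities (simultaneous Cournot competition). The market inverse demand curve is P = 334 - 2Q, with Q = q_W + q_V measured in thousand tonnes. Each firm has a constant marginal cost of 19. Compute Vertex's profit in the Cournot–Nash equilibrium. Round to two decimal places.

5512.50

Each firm earns π_i = (334 - 2Q)q_i - 19q_i.
First-order condition (treating rivals' output as given): 315 - 4q_i - 2q_j = 0.
With identical firms every q_j equals q_i, so q_j = q_i and 315 = 6q_i, giving q_i = 105/2.
Price P = 334 - 2·105 = 124.
Vertex's profit: (124 - 19)·(105/2) = 5512.5000.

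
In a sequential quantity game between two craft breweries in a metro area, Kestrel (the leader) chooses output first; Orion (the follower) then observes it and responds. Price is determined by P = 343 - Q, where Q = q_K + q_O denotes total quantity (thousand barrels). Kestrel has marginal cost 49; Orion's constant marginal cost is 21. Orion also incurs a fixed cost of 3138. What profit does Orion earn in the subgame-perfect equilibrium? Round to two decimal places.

The follower Orion best-responds to any q_K: π_O = (343 - Q)q_O - 21q_O.
Follower FOC: 322 - q_K - 2q_O = 0, so q_O(q_K) = (322 - q_K)/2.
Kestrel substitutes q_O(q_K) into its own profit: π_K = q_K(343 - q_K - (322 - q_K)/2) - 49q_K = (182 - (1/2)q_K)q_K - 49q_K.
The leader's first-order condition 133 - q_K = 0 yields q_K = 133.
Then q_O = (322 - 133)/2 = 189/2.
Price P = 343 - 455/2 = 231/2.
Orion's profit: (231/2 - 21)·(189/2) - 3138 = 5792.2500.

5792.25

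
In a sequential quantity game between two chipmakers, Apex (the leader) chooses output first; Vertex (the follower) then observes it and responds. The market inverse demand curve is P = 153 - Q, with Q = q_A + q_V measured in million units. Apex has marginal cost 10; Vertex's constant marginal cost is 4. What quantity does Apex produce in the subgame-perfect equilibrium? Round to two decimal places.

Solve by backward induction. Given q_A, the follower Vertex maximises π_V = (153 - q_A - q_V)q_V - 4q_V.
∂π_V/∂q_V = 149 - q_A - 2q_V = 0 gives the reaction function q_V = (149 - q_A)/2.
The leader anticipates this reaction. Substituting into P = 153 - Q gives P = 157/2 - (1/2)q_A, so π_A = (157/2 - (1/2)q_A)q_A - 10q_A.
Leader FOC: 137/2 - q_A = 0, so q_A = 137/2.
Then q_V = (149 - 137/2)/2 = 161/4.

68.50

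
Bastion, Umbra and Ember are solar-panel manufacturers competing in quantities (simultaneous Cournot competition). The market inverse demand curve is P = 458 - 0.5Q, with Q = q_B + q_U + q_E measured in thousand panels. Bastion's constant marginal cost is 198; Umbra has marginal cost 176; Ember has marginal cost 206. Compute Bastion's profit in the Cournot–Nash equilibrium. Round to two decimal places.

Bastion's profit: π_B = (458 - 0.5Q)q_B - (198q_B). Setting ∂π_B/∂q_B = 0: 260 - q_B - (1/2)(q_U + q_E) = 0.
Umbra's first-order condition: 282 - q_U - (1/2)(q_B + q_E) = 0.
Ember's profit: π_E = (458 - 0.5Q)q_E - (206q_E). Setting ∂π_E/∂q_E = 0: 252 - q_E - (1/2)(q_B + q_U) = 0.
Summing all 3 equations gives 794 − 2Q = 0, hence Q = 397.
Back-substituting: q_B = (260 − 397/2)/(1/2) = 123, q_U = (282 − 397/2)/(1/2) = 167, q_E = (252 − 397/2)/(1/2) = 107.
Price P = 458 - (1/2)·397 = 519/2.
Bastion's profit: (519/2 - 198)·123 = 7564.5000.

7564.50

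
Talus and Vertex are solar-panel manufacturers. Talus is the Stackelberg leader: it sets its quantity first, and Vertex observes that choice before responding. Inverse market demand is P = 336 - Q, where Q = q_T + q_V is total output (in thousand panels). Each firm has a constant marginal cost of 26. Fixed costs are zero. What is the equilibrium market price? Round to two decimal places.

The follower Vertex best-responds to any q_T: π_V = (336 - Q)q_V - 26q_V.
∂π_V/∂q_V = 310 - q_T - 2q_V = 0 gives the reaction function q_V = (310 - q_T)/2.
Talus substitutes q_V(q_T) into its own profit: π_T = q_T(336 - q_T - (310 - q_T)/2) - 26q_T = (181 - (1/2)q_T)q_T - 26q_T.
Maximising: ∂π_T/∂q_T = 155 - q_T = 0, giving q_T = 155.
Then q_V = (310 - 155)/2 = 155/2.
Total output Q = 465/2, so price P = 336 - 465/2 = 207/2.

103.50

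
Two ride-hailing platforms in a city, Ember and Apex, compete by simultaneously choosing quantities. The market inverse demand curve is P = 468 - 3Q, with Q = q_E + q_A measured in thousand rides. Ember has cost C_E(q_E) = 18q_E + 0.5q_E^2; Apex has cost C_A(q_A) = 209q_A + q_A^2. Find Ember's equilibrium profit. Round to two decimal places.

Ember's profit: π_E = (468 - 3Q)q_E - (18q_E + (1/2)q_E²). Setting ∂π_E/∂q_E = 0: 450 - 7q_E - 3(q_A) = 0.
Apex's profit: π_A = (468 - 3Q)q_A - (209q_A + q_A²). Setting ∂π_A/∂q_A = 0: 259 - 8q_A - 3(q_E) = 0.
Best responses: q_E = (450 - 3q_A)/7, q_A = (259 - 3q_E)/8.
Substituting one into the other gives q_E = 60.0638 and q_A = 463/47.
Price P = 468 - 3·69.9149 = 258.2553.
Ember's profit: 258.2553·60.0638 - 18·60.0638 - (1/2)·60.0638² = 12626.8228.

12626.82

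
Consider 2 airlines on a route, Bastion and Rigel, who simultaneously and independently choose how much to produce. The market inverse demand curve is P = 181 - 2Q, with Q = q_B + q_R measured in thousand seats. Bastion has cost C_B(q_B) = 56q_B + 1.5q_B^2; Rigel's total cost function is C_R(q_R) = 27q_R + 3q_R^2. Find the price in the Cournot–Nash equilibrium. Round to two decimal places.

127.36

Bastion's profit: π_B = (181 - 2Q)q_B - (56q_B + (3/2)q_B²). Setting ∂π_B/∂q_B = 0: 125 - 7q_B - 2(q_R) = 0.
Rigel's first-order condition: 154 - 10q_R - 2(q_B) = 0.
So q_B = (125 - 2q_R)/7 and q_R = (154 - 2q_B)/10.
Substituting one into the other gives q_B = 157/11 and q_R = 138/11.
Total output Q = 295/11, so price P = 181 - 2·(295/11) = 1401/11.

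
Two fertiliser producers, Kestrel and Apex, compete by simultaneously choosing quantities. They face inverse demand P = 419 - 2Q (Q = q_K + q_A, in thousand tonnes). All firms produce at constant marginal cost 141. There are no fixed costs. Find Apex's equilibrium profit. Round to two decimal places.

4293.56

A representative firm's profit is π_i = q_i(419 - 2Q) - 141q_i.
Setting ∂π_i/∂q_i = 0 with rivals' quantities fixed: 278 - 4q_i - 2q_j = 0.
By symmetry each firm produces the same amount; substituting q_j = q_i yields q_i = 278/6 = 139/3.
Price P = 419 - 2·(278/3) = 701/3.
Apex's profit: (701/3 - 141)·(139/3) = 4293.5556.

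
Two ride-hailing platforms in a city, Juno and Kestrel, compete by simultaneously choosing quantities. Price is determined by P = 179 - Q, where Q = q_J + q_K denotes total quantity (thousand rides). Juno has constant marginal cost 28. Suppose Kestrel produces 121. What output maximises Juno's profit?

With the rival's output fixed at 121, Juno's profit is π_J = (179 - 121 - q_J)q_J - (28q_J) = (58 - q_J)q_J - (28q_J).
∂π_J/∂q_J = 30 - 2q_J = 0, so q_J = 15.

15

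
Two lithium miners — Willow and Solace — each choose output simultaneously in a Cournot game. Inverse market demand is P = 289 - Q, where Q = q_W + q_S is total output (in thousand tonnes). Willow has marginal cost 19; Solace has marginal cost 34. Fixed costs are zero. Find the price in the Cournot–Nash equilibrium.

114

Willow's profit: π_W = (289 - Q)q_W - (19q_W). Setting ∂π_W/∂q_W = 0: 270 - 2q_W - (q_S) = 0.
Solace's first-order condition: 255 - 2q_S - (q_W) = 0.
Best responses: q_W = (270 - q_S)/2, q_S = (255 - q_W)/2.
Solving the pair: q_W = 95, q_S = 80.
Total output Q = 175, so price P = 289 - 175 = 114.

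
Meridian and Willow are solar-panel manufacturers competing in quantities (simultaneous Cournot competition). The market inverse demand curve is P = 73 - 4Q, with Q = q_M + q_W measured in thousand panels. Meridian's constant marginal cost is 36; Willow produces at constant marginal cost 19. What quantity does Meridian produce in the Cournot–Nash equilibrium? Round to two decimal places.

Meridian's profit: π_M = (73 - 4Q)q_M - (36q_M). Setting ∂π_M/∂q_M = 0: 37 - 8q_M - 4(q_W) = 0.
Willow's first-order condition: 54 - 8q_W - 4(q_M) = 0.
Rearranging gives the reaction functions q_M = (37 - 4q_W)/8 and q_W = (54 - 4q_M)/8.
Substituting one into the other gives q_M = 5/3 and q_W = 71/12.

1.67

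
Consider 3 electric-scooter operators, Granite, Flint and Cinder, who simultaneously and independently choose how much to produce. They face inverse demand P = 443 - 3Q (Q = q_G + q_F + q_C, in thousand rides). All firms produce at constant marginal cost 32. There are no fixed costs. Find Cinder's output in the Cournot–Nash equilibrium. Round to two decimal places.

34.25

Each firm earns π_i = (443 - 3Q)q_i - 32q_i.
Setting ∂π_i/∂q_i = 0 with rivals' quantities fixed: 411 - 6q_i - 3·Σ_{j≠i} q_j = 0.
With identical firms every q_j equals q_i, so Σ_{j≠i} q_j = 2q_i and 411 = 12q_i, giving q_i = 137/4.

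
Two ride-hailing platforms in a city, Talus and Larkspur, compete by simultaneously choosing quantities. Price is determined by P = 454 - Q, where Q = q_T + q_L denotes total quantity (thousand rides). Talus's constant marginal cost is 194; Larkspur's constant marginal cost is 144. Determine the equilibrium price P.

Talus's profit: π_T = (454 - Q)q_T - (194q_T). Setting ∂π_T/∂q_T = 0: 260 - 2q_T - (q_L) = 0.
Larkspur's profit: π_L = (454 - Q)q_L - (144q_L). Setting ∂π_L/∂q_L = 0: 310 - 2q_L - (q_T) = 0.
Best responses: q_T = (260 - q_L)/2, q_L = (310 - q_T)/2.
Substituting one into the other gives q_T = 70 and q_L = 120.
Total output Q = 190, so price P = 454 - 190 = 264.

264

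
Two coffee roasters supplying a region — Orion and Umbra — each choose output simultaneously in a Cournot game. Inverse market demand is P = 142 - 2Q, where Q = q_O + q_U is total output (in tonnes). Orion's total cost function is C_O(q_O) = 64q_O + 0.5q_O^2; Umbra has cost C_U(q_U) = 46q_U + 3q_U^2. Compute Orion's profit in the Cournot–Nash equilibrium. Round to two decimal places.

Orion's profit: π_O = (142 - 2Q)q_O - (64q_O + (1/2)q_O²). Setting ∂π_O/∂q_O = 0: 78 - 5q_O - 2(q_U) = 0.
Umbra's profit: π_U = (142 - 2Q)q_U - (46q_U + 3q_U²). Setting ∂π_U/∂q_U = 0: 96 - 10q_U - 2(q_O) = 0.
Best responses: q_O = (78 - 2q_U)/5, q_U = (96 - 2q_O)/10.
Solving the pair: q_O = 294/23, q_U = 162/23.
Price P = 142 - 2·(456/23) = 102.3478.
Orion's profit: 102.3478·(294/23) - 64·(294/23) - (1/2)(294/23)² = 408.4877.

408.49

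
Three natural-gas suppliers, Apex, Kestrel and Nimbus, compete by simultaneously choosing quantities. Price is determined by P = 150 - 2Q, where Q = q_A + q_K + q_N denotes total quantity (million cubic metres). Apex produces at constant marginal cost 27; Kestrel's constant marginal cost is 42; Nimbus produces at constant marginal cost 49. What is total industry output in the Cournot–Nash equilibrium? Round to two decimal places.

41.50

Apex's profit: π_A = (150 - 2Q)q_A - (27q_A). Setting ∂π_A/∂q_A = 0: 123 - 4q_A - 2(q_K + q_N) = 0.
Kestrel's first-order condition: 108 - 4q_K - 2(q_A + q_N) = 0.
Nimbus's first-order condition: 101 - 4q_N - 2(q_A + q_K) = 0.
Adding the 3 conditions: 332 − 4Q − 4Q = 0, i.e. Q = 83/2.
Back-substituting: q_A = (123 − 83)/2 = 20, q_K = (108 − 83)/2 = 25/2, q_N = (101 − 83)/2 = 9.
Total output Q = 20 + 25/2 + 9 = 83/2.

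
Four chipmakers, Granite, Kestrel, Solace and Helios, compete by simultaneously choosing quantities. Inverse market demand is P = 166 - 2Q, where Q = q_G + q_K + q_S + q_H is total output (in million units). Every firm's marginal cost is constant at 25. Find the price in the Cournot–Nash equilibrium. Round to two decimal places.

53.20

Each firm earns π_i = (166 - 2Q)q_i - 25q_i.
First-order condition (treating rivals' output as given): 141 - 4q_i - 2·Σ_{j≠i} q_j = 0.
By symmetry each firm produces the same amount; substituting Σ_{j≠i} q_j = 3q_i yields q_i = 141/10.
Total output Q = 282/5, so price P = 166 - 2·(282/5) = 266/5.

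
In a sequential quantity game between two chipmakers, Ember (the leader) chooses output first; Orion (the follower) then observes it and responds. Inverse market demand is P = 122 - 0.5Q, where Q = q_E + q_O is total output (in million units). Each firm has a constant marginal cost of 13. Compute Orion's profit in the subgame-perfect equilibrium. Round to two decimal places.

1485.13

The follower Orion best-responds to any q_E: π_O = (122 - 0.5Q)q_O - 13q_O.
∂π_O/∂q_O = 109 - (1/2)q_E - q_O = 0 gives the reaction function q_O = (109 - (1/2)q_E).
The leader anticipates this reaction. Substituting into P = 122 - 0.5Q gives P = 135/2 - (1/4)q_E, so π_E = (135/2 - (1/4)q_E)q_E - 13q_E.
The leader's first-order condition 109/2 - (1/2)q_E = 0 yields q_E = 109.
Then q_O = (109 - (1/2)·109) = 109/2.
Price P = 122 - (1/2)·(327/2) = 161/4.
Orion's profit: (161/4 - 13)·(109/2) = 1485.1250.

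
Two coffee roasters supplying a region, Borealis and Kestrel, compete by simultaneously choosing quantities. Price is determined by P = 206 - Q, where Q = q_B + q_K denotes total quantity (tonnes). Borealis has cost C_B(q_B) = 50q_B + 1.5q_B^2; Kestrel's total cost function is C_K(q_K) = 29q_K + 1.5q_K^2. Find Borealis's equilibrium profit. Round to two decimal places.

Borealis's profit: π_B = (206 - Q)q_B - (50q_B + (3/2)q_B²). Setting ∂π_B/∂q_B = 0: 156 - 5q_B - (q_K) = 0.
Kestrel's profit: π_K = (206 - Q)q_K - (29q_K + (3/2)q_K²). Setting ∂π_K/∂q_K = 0: 177 - 5q_K - (q_B) = 0.
So q_B = (156 - q_K)/5 and q_K = (177 - q_B)/5.
Substituting one into the other gives q_B = 201/8 and q_K = 243/8.
Price P = 206 - 111/2 = 301/2.
Borealis's profit: (301/2)·(201/8) - 50·(201/8) - (3/2)(201/8)² = 1578.1641.

1578.16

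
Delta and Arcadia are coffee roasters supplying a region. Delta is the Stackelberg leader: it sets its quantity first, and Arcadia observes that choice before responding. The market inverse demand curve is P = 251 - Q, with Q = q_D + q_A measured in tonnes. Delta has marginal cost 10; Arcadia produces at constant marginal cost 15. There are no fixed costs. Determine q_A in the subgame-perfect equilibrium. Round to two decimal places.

Solve by backward induction. Given q_D, the follower Arcadia maximises π_A = (251 - q_D - q_A)q_A - 15q_A.
∂π_A/∂q_A = 236 - q_D - 2q_A = 0 gives the reaction function q_A = (236 - q_D)/2.
Delta substitutes q_A(q_D) into its own profit: π_D = q_D(251 - q_D - (236 - q_D)/2) - 10q_D = (133 - (1/2)q_D)q_D - 10q_D.
Maximising: ∂π_D/∂q_D = 123 - q_D = 0, giving q_D = 123.
Then q_A = (236 - 123)/2 = 113/2.

56.50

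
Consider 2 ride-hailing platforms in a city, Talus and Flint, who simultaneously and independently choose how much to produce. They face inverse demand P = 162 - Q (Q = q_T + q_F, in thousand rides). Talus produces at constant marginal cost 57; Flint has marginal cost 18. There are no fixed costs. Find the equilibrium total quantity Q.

Talus's profit: π_T = (162 - Q)q_T - (57q_T). Setting ∂π_T/∂q_T = 0: 105 - 2q_T - (q_F) = 0.
Flint's profit: π_F = (162 - Q)q_F - (18q_F). Setting ∂π_F/∂q_F = 0: 144 - 2q_F - (q_T) = 0.
Rearranging gives the reaction functions q_T = (105 - q_F)/2 and q_F = (144 - q_T)/2.
Substituting one into the other gives q_T = 22 and q_F = 61.
Total output Q = 22 + 61 = 83.

83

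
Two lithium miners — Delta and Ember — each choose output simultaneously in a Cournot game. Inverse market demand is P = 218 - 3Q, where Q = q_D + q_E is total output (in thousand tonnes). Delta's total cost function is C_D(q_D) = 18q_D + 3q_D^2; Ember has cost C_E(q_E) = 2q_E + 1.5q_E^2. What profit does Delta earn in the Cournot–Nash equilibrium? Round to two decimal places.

812.43

Delta's profit: π_D = (218 - 3Q)q_D - (18q_D + 3q_D²). Setting ∂π_D/∂q_D = 0: 200 - 12q_D - 3(q_E) = 0.
Ember's profit: π_E = (218 - 3Q)q_E - (2q_E + (3/2)q_E²). Setting ∂π_E/∂q_E = 0: 216 - 9q_E - 3(q_D) = 0.
Rearranging gives the reaction functions q_D = (200 - 3q_E)/12 and q_E = (216 - 3q_D)/9.
Substituting one into the other gives q_D = 128/11 and q_E = 664/33.
Price P = 218 - 3·(1048/33) = 1350/11.
Delta's profit: (1350/11)·(128/11) - 18·(128/11) - 3(128/11)² = 812.4298.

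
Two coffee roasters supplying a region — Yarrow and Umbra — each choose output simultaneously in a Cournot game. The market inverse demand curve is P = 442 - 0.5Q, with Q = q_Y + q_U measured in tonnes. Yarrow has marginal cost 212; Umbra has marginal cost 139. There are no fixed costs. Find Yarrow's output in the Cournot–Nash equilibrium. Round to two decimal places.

Yarrow's profit: π_Y = (442 - 0.5Q)q_Y - (212q_Y). Setting ∂π_Y/∂q_Y = 0: 230 - q_Y - (1/2)(q_U) = 0.
Umbra's profit: π_U = (442 - 0.5Q)q_U - (139q_U). Setting ∂π_U/∂q_U = 0: 303 - q_U - (1/2)(q_Y) = 0.
Rearranging gives the reaction functions q_Y = (230 - (1/2)q_U) and q_U = (303 - (1/2)q_Y).
Substituting one into the other gives q_Y = 314/3 and q_U = 752/3.

104.67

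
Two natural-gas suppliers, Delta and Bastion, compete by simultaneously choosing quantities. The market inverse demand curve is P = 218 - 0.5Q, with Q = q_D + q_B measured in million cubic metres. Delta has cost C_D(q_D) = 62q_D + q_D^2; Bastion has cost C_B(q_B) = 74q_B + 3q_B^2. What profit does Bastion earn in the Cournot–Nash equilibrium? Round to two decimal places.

1018.68

Delta's profit: π_D = (218 - 0.5Q)q_D - (62q_D + q_D²). Setting ∂π_D/∂q_D = 0: 156 - 3q_D - (1/2)(q_B) = 0.
Bastion's profit: π_B = (218 - 0.5Q)q_B - (74q_B + 3q_B²). Setting ∂π_B/∂q_B = 0: 144 - 7q_B - (1/2)(q_D) = 0.
Rearranging gives the reaction functions q_D = (156 - (1/2)q_B)/3 and q_B = (144 - (1/2)q_D)/7.
Substituting one into the other gives q_D = 49.1566 and q_B = 1416/83.
Price P = 218 - (1/2)·66.2169 = 184.8916.
Bastion's profit: 184.8916·(1416/83) - 74·(1416/83) - 3(1416/83)² = 1018.6814.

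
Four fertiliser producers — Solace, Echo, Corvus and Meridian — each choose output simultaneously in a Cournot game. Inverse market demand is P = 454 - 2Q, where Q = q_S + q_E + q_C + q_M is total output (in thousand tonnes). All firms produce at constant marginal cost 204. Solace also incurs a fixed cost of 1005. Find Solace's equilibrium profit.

245

A representative firm's profit is π_i = q_i(454 - 2Q) - 204q_i.
Setting ∂π_i/∂q_i = 0 with rivals' quantities fixed: 250 - 4q_i - 2·Σ_{j≠i} q_j = 0.
By symmetry each firm produces the same amount; substituting Σ_{j≠i} q_j = 3q_i yields q_i = 250/10 = 25.
Price P = 454 - 2·100 = 254.
Solace's profit: (254 - 204)·25 - 1005 = 245.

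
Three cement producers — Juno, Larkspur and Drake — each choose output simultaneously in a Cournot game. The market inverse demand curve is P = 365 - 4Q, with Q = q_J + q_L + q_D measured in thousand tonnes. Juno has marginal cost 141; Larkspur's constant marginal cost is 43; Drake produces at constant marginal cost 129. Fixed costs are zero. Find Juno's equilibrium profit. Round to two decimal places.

203.06

Juno's profit: π_J = (365 - 4Q)q_J - (141q_J). Setting ∂π_J/∂q_J = 0: 224 - 8q_J - 4(q_L + q_D) = 0.
Larkspur's profit: π_L = (365 - 4Q)q_L - (43q_L). Setting ∂π_L/∂q_L = 0: 322 - 8q_L - 4(q_J + q_D) = 0.
Drake's profit: π_D = (365 - 4Q)q_D - (129q_D). Setting ∂π_D/∂q_D = 0: 236 - 8q_D - 4(q_J + q_L) = 0.
Adding the 3 conditions: 782 − 8Q − 8Q = 0, i.e. Q = 391/8.
Back-substituting: q_J = (224 − 391/2)/4 = 57/8, q_L = (322 − 391/2)/4 = 253/8, q_D = (236 − 391/2)/4 = 81/8.
Price P = 365 - 4·(391/8) = 339/2.
Juno's profit: (339/2 - 141)·(57/8) = 203.0625.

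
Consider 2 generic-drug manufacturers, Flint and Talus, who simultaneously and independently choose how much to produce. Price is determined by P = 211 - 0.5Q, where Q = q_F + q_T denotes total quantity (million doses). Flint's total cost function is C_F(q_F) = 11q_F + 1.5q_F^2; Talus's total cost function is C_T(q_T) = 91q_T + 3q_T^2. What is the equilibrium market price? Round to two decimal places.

Flint's profit: π_F = (211 - 0.5Q)q_F - (11q_F + (3/2)q_F²). Setting ∂π_F/∂q_F = 0: 200 - 4q_F - (1/2)(q_T) = 0.
Talus's first-order condition: 120 - 7q_T - (1/2)(q_F) = 0.
Best responses: q_F = (200 - (1/2)q_T)/4, q_T = (120 - (1/2)q_F)/7.
Substituting one into the other gives q_F = 48.2883 and q_T = 1520/111.
Total output Q = 61.9820, so price P = 211 - (1/2)·61.9820 = 180.0090.

180.01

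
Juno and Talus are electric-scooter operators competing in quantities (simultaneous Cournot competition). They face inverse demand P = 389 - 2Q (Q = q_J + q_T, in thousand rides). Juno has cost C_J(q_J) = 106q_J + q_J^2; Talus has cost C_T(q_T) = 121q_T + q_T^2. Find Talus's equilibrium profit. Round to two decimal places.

Juno's profit: π_J = (389 - 2Q)q_J - (106q_J + q_J²). Setting ∂π_J/∂q_J = 0: 283 - 6q_J - 2(q_T) = 0.
Talus's profit: π_T = (389 - 2Q)q_T - (121q_T + q_T²). Setting ∂π_T/∂q_T = 0: 268 - 6q_T - 2(q_J) = 0.
Rearranging gives the reaction functions q_J = (283 - 2q_T)/6 and q_T = (268 - 2q_J)/6.
Substituting one into the other gives q_J = 581/16 and q_T = 521/16.
Price P = 389 - 2·(551/8) = 1005/4.
Talus's profit: (1005/4)·(521/16) - 121·(521/16) - (521/16)² = 3180.9492.

3180.95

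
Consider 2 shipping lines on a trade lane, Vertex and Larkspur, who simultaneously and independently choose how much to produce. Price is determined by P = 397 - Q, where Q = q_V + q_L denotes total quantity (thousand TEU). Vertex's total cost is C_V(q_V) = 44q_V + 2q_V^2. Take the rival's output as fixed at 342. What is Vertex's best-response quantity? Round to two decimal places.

With the rival's output fixed at 342, Vertex's profit is π_V = (397 - 342 - q_V)q_V - (44q_V + 2q_V²) = (55 - q_V)q_V - (44q_V + 2q_V²).
∂π_V/∂q_V = 11 - 6q_V = 0, so q_V = 11/6.

1.83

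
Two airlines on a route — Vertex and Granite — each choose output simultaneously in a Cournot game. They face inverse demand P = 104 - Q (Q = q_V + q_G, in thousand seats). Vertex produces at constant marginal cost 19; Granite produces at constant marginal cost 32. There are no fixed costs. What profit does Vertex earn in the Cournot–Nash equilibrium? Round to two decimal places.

1067.11

Vertex's profit: π_V = (104 - Q)q_V - (19q_V). Setting ∂π_V/∂q_V = 0: 85 - 2q_V - (q_G) = 0.
Granite's profit: π_G = (104 - Q)q_G - (32q_G). Setting ∂π_G/∂q_G = 0: 72 - 2q_G - (q_V) = 0.
Rearranging gives the reaction functions q_V = (85 - q_G)/2 and q_G = (72 - q_V)/2.
Solving the pair: q_V = 98/3, q_G = 59/3.
Price P = 104 - 157/3 = 155/3.
Vertex's profit: (155/3 - 19)·(98/3) = 1067.1111.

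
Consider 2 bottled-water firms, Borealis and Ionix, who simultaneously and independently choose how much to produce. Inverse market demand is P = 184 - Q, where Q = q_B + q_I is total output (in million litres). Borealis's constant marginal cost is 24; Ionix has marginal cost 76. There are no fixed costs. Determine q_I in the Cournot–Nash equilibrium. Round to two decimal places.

Borealis's profit: π_B = (184 - Q)q_B - (24q_B). Setting ∂π_B/∂q_B = 0: 160 - 2q_B - (q_I) = 0.
Ionix's profit: π_I = (184 - Q)q_I - (76q_I). Setting ∂π_I/∂q_I = 0: 108 - 2q_I - (q_B) = 0.
Best responses: q_B = (160 - q_I)/2, q_I = (108 - q_B)/2.
Substituting one into the other gives q_B = 212/3 and q_I = 56/3.

18.67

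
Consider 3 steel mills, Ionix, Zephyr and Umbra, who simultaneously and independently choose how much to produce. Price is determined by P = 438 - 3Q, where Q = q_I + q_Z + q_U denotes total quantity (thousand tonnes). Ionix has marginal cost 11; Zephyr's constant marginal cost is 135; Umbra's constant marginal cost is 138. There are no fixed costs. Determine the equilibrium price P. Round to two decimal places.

Ionix's profit: π_I = (438 - 3Q)q_I - (11q_I). Setting ∂π_I/∂q_I = 0: 427 - 6q_I - 3(q_Z + q_U) = 0.
Zephyr's profit: π_Z = (438 - 3Q)q_Z - (135q_Z). Setting ∂π_Z/∂q_Z = 0: 303 - 6q_Z - 3(q_I + q_U) = 0.
Umbra's profit: π_U = (438 - 3Q)q_U - (138q_U). Setting ∂π_U/∂q_U = 0: 300 - 6q_U - 3(q_I + q_Z) = 0.
Summing all 3 equations gives 1030 − 12Q = 0, hence Q = 515/6.
Back-substituting: q_I = (427 − 515/2)/3 = 113/2, q_Z = (303 − 515/2)/3 = 91/6, q_U = (300 − 515/2)/3 = 85/6.
Total output Q = 515/6, so price P = 438 - 3·(515/6) = 361/2.

180.50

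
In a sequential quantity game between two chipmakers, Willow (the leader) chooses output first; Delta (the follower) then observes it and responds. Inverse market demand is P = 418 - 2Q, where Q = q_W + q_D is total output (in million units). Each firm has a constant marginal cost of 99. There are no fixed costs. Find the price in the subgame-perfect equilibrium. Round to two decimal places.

Solve by backward induction. Given q_W, the follower Delta maximises π_D = (418 - 2q_W - 2q_D)q_D - 99q_D.
Follower FOC: 319 - 2q_W - 4q_D = 0, so q_D(q_W) = (319 - 2q_W)/4.
Willow substitutes q_D(q_W) into its own profit: π_W = q_W(418 - 2q_W - (319 - 2q_W)/2) - 99q_W = (517/2 - q_W)q_W - 99q_W.
Leader FOC: 319/2 - 2q_W = 0, so q_W = 319/4.
Then q_D = (319 - 2·(319/4))/4 = 319/8.
Total output Q = 957/8, so price P = 418 - 2·(957/8) = 715/4.

178.75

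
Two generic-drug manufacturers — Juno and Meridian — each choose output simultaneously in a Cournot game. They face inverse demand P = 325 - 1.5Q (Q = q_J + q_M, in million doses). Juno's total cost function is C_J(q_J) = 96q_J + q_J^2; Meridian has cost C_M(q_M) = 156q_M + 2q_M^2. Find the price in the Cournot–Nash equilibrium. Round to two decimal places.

240.22

Juno's profit: π_J = (325 - 1.5Q)q_J - (96q_J + q_J²). Setting ∂π_J/∂q_J = 0: 229 - 5q_J - (3/2)(q_M) = 0.
Meridian's first-order condition: 169 - 7q_M - (3/2)(q_J) = 0.
Rearranging gives the reaction functions q_J = (229 - (3/2)q_M)/5 and q_M = (169 - (3/2)q_J)/7.
Solving the pair: q_J = 41.2061, q_M = 15.3130.
Total output Q = 56.5191, so price P = 325 - (3/2)·56.5191 = 240.2214.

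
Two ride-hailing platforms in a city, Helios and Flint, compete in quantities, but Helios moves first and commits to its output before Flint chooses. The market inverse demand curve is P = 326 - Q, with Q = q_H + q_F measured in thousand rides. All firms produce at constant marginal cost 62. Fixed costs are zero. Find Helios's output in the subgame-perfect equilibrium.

132

The follower Flint best-responds to any q_H: π_F = (326 - Q)q_F - 62q_F.
∂π_F/∂q_F = 264 - q_H - 2q_F = 0 gives the reaction function q_F = (264 - q_H)/2.
The leader anticipates this reaction. Substituting into P = 326 - Q gives P = 194 - (1/2)q_H, so π_H = (194 - (1/2)q_H)q_H - 62q_H.
Maximising: ∂π_H/∂q_H = 132 - q_H = 0, giving q_H = 132.
Then q_F = (264 - 132)/2 = 66.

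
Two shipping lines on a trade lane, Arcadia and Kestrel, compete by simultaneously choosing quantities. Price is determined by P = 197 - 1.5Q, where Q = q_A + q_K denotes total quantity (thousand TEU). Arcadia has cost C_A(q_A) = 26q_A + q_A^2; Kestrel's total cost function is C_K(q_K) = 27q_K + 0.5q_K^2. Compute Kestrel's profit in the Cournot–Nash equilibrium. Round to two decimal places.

Arcadia's profit: π_A = (197 - 1.5Q)q_A - (26q_A + q_A²). Setting ∂π_A/∂q_A = 0: 171 - 5q_A - (3/2)(q_K) = 0.
Kestrel's profit: π_K = (197 - 1.5Q)q_K - (27q_K + (1/2)q_K²). Setting ∂π_K/∂q_K = 0: 170 - 4q_K - (3/2)(q_A) = 0.
So q_A = (171 - (3/2)q_K)/5 and q_K = (170 - (3/2)q_A)/4.
Solving the pair: q_A = 1716/71, q_K = 33.4366.
Price P = 197 - (3/2)·57.6056 = 110.5915.
Kestrel's profit: 110.5915·33.4366 - 27·33.4366 - (1/2)·33.4366² = 2236.0151.

2236.02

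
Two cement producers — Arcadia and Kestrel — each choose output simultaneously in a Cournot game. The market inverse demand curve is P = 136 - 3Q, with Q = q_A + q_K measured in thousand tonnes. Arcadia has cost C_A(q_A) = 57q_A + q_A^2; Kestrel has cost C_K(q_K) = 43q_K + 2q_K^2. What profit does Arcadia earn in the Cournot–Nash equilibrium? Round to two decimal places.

Arcadia's profit: π_A = (136 - 3Q)q_A - (57q_A + q_A²). Setting ∂π_A/∂q_A = 0: 79 - 8q_A - 3(q_K) = 0.
Kestrel's first-order condition: 93 - 10q_K - 3(q_A) = 0.
Best responses: q_A = (79 - 3q_K)/8, q_K = (93 - 3q_A)/10.
Substituting one into the other gives q_A = 511/71 and q_K = 507/71.
Price P = 136 - 3·(1018/71) = 92.9859.
Arcadia's profit: 92.9859·(511/71) - 57·(511/71) - (511/71)² = 207.1978.

207.20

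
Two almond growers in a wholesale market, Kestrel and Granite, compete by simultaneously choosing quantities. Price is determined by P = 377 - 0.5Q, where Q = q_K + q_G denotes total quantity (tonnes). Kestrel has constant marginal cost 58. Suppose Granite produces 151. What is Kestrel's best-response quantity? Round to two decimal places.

With the rival's output fixed at 151, Kestrel's profit is π_K = (377 - (1/2)·151 - (1/2)q_K)q_K - (58q_K) = (603/2 - (1/2)q_K)q_K - (58q_K).
∂π_K/∂q_K = 487/2 - q_K = 0, so q_K = 487/2.

243.50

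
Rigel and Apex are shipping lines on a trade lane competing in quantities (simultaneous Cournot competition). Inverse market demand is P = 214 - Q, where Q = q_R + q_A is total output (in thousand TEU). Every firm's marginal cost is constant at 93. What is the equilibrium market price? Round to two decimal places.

133.33

Each firm earns π_i = (214 - Q)q_i - 93q_i.
Setting ∂π_i/∂q_i = 0 with rivals' quantities fixed: 121 - 2q_i - q_j = 0.
With identical firms every q_j equals q_i, so q_j = q_i and 121 = 3q_i, giving q_i = 121/3.
Total output Q = 242/3, so price P = 214 - 242/3 = 400/3.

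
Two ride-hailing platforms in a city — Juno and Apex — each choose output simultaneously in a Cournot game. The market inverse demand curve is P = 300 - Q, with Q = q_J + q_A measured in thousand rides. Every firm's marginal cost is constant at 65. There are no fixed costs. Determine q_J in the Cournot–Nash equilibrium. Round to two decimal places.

78.33

A representative firm's profit is π_i = q_i(300 - Q) - 65q_i.
First-order condition (treating rivals' output as given): 235 - 2q_i - q_j = 0.
By symmetry each firm produces the same amount; substituting q_j = q_i yields q_i = 235/3.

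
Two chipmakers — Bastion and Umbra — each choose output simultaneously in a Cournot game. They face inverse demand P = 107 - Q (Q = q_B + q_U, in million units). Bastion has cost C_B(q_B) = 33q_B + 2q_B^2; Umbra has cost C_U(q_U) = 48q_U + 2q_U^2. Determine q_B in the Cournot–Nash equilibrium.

Bastion's profit: π_B = (107 - Q)q_B - (33q_B + 2q_B²). Setting ∂π_B/∂q_B = 0: 74 - 6q_B - (q_U) = 0.
Umbra's first-order condition: 59 - 6q_U - (q_B) = 0.
So q_B = (74 - q_U)/6 and q_U = (59 - q_B)/6.
Substituting one into the other gives q_B = 11 and q_U = 8.

11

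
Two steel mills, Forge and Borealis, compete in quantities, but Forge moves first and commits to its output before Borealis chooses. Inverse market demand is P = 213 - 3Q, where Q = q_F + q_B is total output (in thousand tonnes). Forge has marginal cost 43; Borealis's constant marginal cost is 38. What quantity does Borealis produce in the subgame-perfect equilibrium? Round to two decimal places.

The follower Borealis best-responds to any q_F: π_B = (213 - 3Q)q_B - 38q_B.
Follower FOC: 175 - 3q_F - 6q_B = 0, so q_B(q_F) = (175 - 3q_F)/6.
Forge substitutes q_B(q_F) into its own profit: π_F = q_F(213 - 3q_F - (175 - 3q_F)/2) - 43q_F = (251/2 - (3/2)q_F)q_F - 43q_F.
The leader's first-order condition 165/2 - 3q_F = 0 yields q_F = 55/2.
Then q_B = (175 - 3·(55/2))/6 = 185/12.

15.42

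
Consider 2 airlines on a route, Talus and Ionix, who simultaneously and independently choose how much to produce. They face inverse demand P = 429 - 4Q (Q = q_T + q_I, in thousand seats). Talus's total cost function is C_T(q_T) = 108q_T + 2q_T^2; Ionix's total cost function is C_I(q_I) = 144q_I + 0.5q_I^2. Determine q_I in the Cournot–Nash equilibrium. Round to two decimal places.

Talus's profit: π_T = (429 - 4Q)q_T - (108q_T + 2q_T²). Setting ∂π_T/∂q_T = 0: 321 - 12q_T - 4(q_I) = 0.
Ionix's first-order condition: 285 - 9q_I - 4(q_T) = 0.
Rearranging gives the reaction functions q_T = (321 - 4q_I)/12 and q_I = (285 - 4q_T)/9.
Substituting one into the other gives q_T = 1749/92 and q_I = 534/23.

23.22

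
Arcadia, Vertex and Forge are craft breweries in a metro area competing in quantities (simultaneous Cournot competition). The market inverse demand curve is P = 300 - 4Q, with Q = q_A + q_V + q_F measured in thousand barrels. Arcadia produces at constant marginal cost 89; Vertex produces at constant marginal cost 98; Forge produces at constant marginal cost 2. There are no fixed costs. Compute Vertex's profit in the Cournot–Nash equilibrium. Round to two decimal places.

Arcadia's profit: π_A = (300 - 4Q)q_A - (89q_A). Setting ∂π_A/∂q_A = 0: 211 - 8q_A - 4(q_V + q_F) = 0.
Vertex's profit: π_V = (300 - 4Q)q_V - (98q_V). Setting ∂π_V/∂q_V = 0: 202 - 8q_V - 4(q_A + q_F) = 0.
Forge's profit: π_F = (300 - 4Q)q_F - (2q_F). Setting ∂π_F/∂q_F = 0: 298 - 8q_F - 4(q_A + q_V) = 0.
Adding the 3 conditions: 711 − 8Q − 8Q = 0, i.e. Q = 711/16.
Back-substituting: q_A = (211 − 711/4)/4 = 133/16, q_V = (202 − 711/4)/4 = 97/16, q_F = (298 − 711/4)/4 = 481/16.
Price P = 300 - 4·(711/16) = 489/4.
Vertex's profit: (489/4 - 98)·(97/16) = 147.0156.

147.02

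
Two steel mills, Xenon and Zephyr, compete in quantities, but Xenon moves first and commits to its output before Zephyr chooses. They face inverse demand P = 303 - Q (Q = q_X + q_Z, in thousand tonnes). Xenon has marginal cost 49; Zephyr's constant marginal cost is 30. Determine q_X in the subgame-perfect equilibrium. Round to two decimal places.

Solve by backward induction. Given q_X, the follower Zephyr maximises π_Z = (303 - q_X - q_Z)q_Z - 30q_Z.
Setting the follower's marginal profit to zero, 273 - q_X - 2q_Z = 0, i.e. q_Z = (273 - q_X)/2.
The leader anticipates this reaction. Substituting into P = 303 - Q gives P = 333/2 - (1/2)q_X, so π_X = (333/2 - (1/2)q_X)q_X - 49q_X.
The leader's first-order condition 235/2 - q_X = 0 yields q_X = 235/2.
Then q_Z = (273 - 235/2)/2 = 311/4.

117.50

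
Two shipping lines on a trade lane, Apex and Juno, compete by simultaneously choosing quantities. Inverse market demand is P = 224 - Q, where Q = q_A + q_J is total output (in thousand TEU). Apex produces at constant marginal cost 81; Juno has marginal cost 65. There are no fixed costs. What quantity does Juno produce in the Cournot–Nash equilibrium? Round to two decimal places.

Apex's profit: π_A = (224 - Q)q_A - (81q_A). Setting ∂π_A/∂q_A = 0: 143 - 2q_A - (q_J) = 0.
Juno's profit: π_J = (224 - Q)q_J - (65q_J). Setting ∂π_J/∂q_J = 0: 159 - 2q_J - (q_A) = 0.
So q_A = (143 - q_J)/2 and q_J = (159 - q_A)/2.
Substituting one into the other gives q_A = 127/3 and q_J = 175/3.

58.33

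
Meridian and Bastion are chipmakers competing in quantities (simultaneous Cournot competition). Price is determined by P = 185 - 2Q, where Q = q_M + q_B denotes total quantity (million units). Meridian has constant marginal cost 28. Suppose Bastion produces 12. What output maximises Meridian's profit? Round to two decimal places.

33.25

With the rival's output fixed at 12, Meridian's profit is π_M = (185 - 2·12 - 2q_M)q_M - (28q_M) = (161 - 2q_M)q_M - (28q_M).
∂π_M/∂q_M = 133 - 4q_M = 0, so q_M = 133/4.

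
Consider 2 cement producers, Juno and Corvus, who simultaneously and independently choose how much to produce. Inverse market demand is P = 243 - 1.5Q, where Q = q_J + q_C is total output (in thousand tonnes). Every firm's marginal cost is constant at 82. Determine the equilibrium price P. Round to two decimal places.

135.67

Each firm earns π_i = (243 - 1.5Q)q_i - 82q_i.
First-order condition (treating rivals' output as given): 161 - 3q_i - (3/2)q_j = 0.
By symmetry each firm produces the same amount; substituting q_j = q_i yields q_i = 161/(9/2) = 322/9.
Total output Q = 644/9, so price P = 243 - (3/2)·(644/9) = 407/3.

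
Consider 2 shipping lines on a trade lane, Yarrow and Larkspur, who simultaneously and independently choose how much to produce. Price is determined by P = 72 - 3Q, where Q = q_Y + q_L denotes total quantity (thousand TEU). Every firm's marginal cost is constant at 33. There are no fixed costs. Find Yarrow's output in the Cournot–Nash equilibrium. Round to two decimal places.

A representative firm's profit is π_i = q_i(72 - 3Q) - 33q_i.
First-order condition (treating rivals' output as given): 39 - 6q_i - 3q_j = 0.
With identical firms every q_j equals q_i, so q_j = q_i and 39 = 9q_i, giving q_i = 13/3.

4.33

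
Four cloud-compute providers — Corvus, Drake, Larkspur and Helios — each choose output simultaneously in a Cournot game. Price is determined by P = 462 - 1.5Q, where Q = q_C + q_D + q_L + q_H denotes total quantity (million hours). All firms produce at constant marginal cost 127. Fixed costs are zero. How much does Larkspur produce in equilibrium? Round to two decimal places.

44.67

A representative firm's profit is π_i = q_i(462 - 1.5Q) - 127q_i.
Setting ∂π_i/∂q_i = 0 with rivals' quantities fixed: 335 - 3q_i - (3/2)·Σ_{j≠i} q_j = 0.
With identical firms every q_j equals q_i, so Σ_{j≠i} q_j = 3q_i and 335 = (15/2)q_i, giving q_i = 134/3.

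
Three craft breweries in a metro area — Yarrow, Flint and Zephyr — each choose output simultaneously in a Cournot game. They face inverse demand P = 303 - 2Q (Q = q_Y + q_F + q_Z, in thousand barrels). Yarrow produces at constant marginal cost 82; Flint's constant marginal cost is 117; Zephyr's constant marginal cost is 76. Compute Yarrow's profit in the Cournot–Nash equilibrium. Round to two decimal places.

Yarrow's profit: π_Y = (303 - 2Q)q_Y - (82q_Y). Setting ∂π_Y/∂q_Y = 0: 221 - 4q_Y - 2(q_F + q_Z) = 0.
Flint's first-order condition: 186 - 4q_F - 2(q_Y + q_Z) = 0.
Zephyr's first-order condition: 227 - 4q_Z - 2(q_Y + q_F) = 0.
Summing all 3 equations gives 634 − 8Q = 0, hence Q = 317/4.
Back-substituting: q_Y = (221 − 317/2)/2 = 125/4, q_F = (186 − 317/2)/2 = 55/4, q_Z = (227 − 317/2)/2 = 137/4.
Price P = 303 - 2·(317/4) = 289/2.
Yarrow's profit: (289/2 - 82)·(125/4) = 1953.1250.

1953.13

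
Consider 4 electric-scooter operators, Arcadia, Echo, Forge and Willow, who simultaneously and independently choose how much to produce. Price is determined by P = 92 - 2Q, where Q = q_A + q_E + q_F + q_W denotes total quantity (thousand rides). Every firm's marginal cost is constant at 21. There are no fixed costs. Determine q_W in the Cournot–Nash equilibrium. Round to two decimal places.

A representative firm's profit is π_i = q_i(92 - 2Q) - 21q_i.
First-order condition (treating rivals' output as given): 71 - 4q_i - 2·Σ_{j≠i} q_j = 0.
With identical firms every q_j equals q_i, so Σ_{j≠i} q_j = 3q_i and 71 = 10q_i, giving q_i = 71/10.

7.10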